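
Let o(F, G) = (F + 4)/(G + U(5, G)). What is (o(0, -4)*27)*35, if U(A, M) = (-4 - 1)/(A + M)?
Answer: -420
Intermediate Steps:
U(A, M) = -5/(A + M)
o(F, G) = (4 + F)/(G - 5/(5 + G)) (o(F, G) = (F + 4)/(G - 5/(5 + G)) = (4 + F)/(G - 5/(5 + G)))
(o(0, -4)*27)*35 = (((4 + 0)*(5 - 4)/(-5 - 4*(5 - 4)))*27)*35 = ((4*1/(-5 - 4*1))*27)*35 = ((4*1/(-5 - 4))*27)*35 = ((4*1/(-9))*27)*35 = (-⅑*4*1*27)*35 = -4/9*27*35 = -12*35 = -420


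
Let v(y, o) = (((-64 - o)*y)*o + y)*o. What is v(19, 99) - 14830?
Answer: -30366646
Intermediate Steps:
v(y, o) = o*(y + o*y*(-64 - o)) (v(y, o) = ((y*(-64 - o))*o + y)*o = (o*y*(-64 - o) + y)*o = (y + o*y*(-64 - o))*o = o*(y + o*y*(-64 - o)))
v(19, 99) - 14830 = 99*19*(1 - 1*99² - 64*99) - 14830 = 99*19*(1 - 1*9801 - 6336) - 14830 = 99*19*(1 - 9801 - 6336) - 14830 = 99*19*(-16136) - 14830 = -30351816 - 14830 = -30366646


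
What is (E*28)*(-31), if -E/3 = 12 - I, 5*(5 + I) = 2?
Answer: 216132/5 ≈ 43226.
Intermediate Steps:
I = -23/5 (I = -5 + (⅕)*2 = -5 + ⅖ = -23/5 ≈ -4.6000)
E = -249/5 (E = -3*(12 - 1*(-23/5)) = -3*(12 + 23/5) = -3*83/5 = -249/5 ≈ -49.800)
(E*28)*(-31) = -249/5*28*(-31) = -6972/5*(-31) = 216132/5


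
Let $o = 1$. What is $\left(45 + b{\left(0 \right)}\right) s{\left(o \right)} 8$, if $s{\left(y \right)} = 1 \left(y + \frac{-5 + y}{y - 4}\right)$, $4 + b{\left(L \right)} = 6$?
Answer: $\frac{2632}{3} \approx 877.33$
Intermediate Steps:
$b{\left(L \right)} = 2$ ($b{\left(L \right)} = -4 + 6 = 2$)
$s{\left(y \right)} = y + \frac{-5 + y}{-4 + y}$ ($s{\left(y \right)} = 1 \left(y + \frac{-5 + y}{-4 + y}\right) = y + \frac{-5 + y}{-4 + y}$)
$\left(45 + b{\left(0 \right)}\right) s{\left(o \right)} 8 = \left(45 + 2\right) \frac{-5 + 1^{2} - 3}{-4 + 1} \cdot 8 = 47 \frac{-5 + 1 - 3}{-3} \cdot 8 = 47 \left(\left(- \frac{1}{3}\right) \left(-7\right)\right) 8 = 47 \cdot \frac{7}{3} \cdot 8 = \frac{329}{3} \cdot 8 = \frac{2632}{3}$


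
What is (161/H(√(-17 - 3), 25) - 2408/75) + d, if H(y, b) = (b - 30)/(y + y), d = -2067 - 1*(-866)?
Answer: -92483/75 - 644*I*√5/5 ≈ -1233.1 - 288.01*I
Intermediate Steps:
d = -1201 (d = -2067 + 866 = -1201)
H(y, b) = (-30 + b)/(2*y) (H(y, b) = (-30 + b)/((2*y)) = (-30 + b)*(1/(2*y)) = (-30 + b)/(2*y))
(161/H(√(-17 - 3), 25) - 2408/75) + d = (161/(((-30 + 25)/(2*(√(-17 - 3))))) - 2408/75) - 1201 = (161/(((½)*(-5)/√(-20))) - 2408*1/75) - 1201 = (161/(((½)*(-5)/(2*I*√5))) - 2408/75) - 1201 = (161/(((½)*(-I*√5/10)*(-5))) - 2408/75) - 1201 = (161/((I*√5/4)) - 2408/75) - 1201 = (161*(-4*I*√5/5) - 2408/75) - 1201 = (-644*I*√5/5 - 2408/75) - 1201 = (-2408/75 - 644*I*√5/5) - 1201 = -92483/75 - 644*I*√5/5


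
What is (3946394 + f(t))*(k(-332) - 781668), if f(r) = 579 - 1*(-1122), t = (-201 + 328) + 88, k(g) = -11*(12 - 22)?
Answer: -3085665232010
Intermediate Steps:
k(g) = 110 (k(g) = -11*(-10) = 110)
t = 215 (t = 127 + 88 = 215)
f(r) = 1701 (f(r) = 579 + 1122 = 1701)
(3946394 + f(t))*(k(-332) - 781668) = (3946394 + 1701)*(110 - 781668) = 3948095*(-781558) = -3085665232010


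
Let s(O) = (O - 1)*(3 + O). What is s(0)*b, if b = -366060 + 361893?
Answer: 12501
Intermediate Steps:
s(O) = (-1 + O)*(3 + O)
b = -4167
s(0)*b = (-3 + 0² + 2*0)*(-4167) = (-3 + 0 + 0)*(-4167) = -3*(-4167) = 12501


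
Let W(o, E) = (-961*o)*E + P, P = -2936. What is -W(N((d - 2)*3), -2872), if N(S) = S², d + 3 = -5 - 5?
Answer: -5588980864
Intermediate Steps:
d = -13 (d = -3 + (-5 - 5) = -3 - 10 = -13)
W(o, E) = -2936 - 961*E*o (W(o, E) = (-961*o)*E - 2936 = -961*E*o - 2936 = -2936 - 961*E*o)
-W(N((d - 2)*3), -2872) = -(-2936 - 961*(-2872)*((-13 - 2)*3)²) = -(-2936 - 961*(-2872)*(-15*3)²) = -(-2936 - 961*(-2872)*(-45)²) = -(-2936 - 961*(-2872)*2025) = -(-2936 + 5588983800) = -1*5588980864 = -5588980864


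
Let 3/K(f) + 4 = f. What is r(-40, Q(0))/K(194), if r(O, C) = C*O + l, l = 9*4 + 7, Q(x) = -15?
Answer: 122170/3 ≈ 40723.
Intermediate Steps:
l = 43 (l = 36 + 7 = 43)
K(f) = 3/(-4 + f)
r(O, C) = 43 + C*O (r(O, C) = C*O + 43 = 43 + C*O)
r(-40, Q(0))/K(194) = (43 - 15*(-40))/((3/(-4 + 194))) = (43 + 600)/((3/190)) = 643/((3*(1/190))) = 643/(3/190) = 643*(190/3) = 122170/3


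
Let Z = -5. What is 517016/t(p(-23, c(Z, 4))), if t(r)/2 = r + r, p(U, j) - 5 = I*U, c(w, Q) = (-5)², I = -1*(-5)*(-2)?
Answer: 129254/235 ≈ 550.02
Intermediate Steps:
I = -10 (I = 5*(-2) = -10)
c(w, Q) = 25
p(U, j) = 5 - 10*U
t(r) = 4*r (t(r) = 2*(r + r) = 2*(2*r) = 4*r)
517016/t(p(-23, c(Z, 4))) = 517016/((4*(5 - 10*(-23)))) = 517016/((4*(5 + 230))) = 517016/((4*235)) = 517016/940 = 517016*(1/940) = 129254/235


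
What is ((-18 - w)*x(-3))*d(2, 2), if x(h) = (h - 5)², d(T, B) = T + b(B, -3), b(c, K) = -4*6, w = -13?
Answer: 7040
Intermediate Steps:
b(c, K) = -24
d(T, B) = -24 + T (d(T, B) = T - 24 = -24 + T)
x(h) = (-5 + h)²
((-18 - w)*x(-3))*d(2, 2) = ((-18 - 1*(-13))*(-5 - 3)²)*(-24 + 2) = ((-18 + 13)*(-8)²)*(-22) = -5*64*(-22) = -320*(-22) = 7040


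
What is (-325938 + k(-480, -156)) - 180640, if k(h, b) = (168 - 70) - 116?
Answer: -506596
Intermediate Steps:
k(h, b) = -18 (k(h, b) = 98 - 116 = -18)
(-325938 + k(-480, -156)) - 180640 = (-325938 - 18) - 180640 = -325956 - 180640 = -506596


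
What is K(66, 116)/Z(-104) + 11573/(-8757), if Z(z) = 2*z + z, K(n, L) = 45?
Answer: -1334947/910728 ≈ -1.4658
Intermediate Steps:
Z(z) = 3*z
K(66, 116)/Z(-104) + 11573/(-8757) = 45/((3*(-104))) + 11573/(-8757) = 45/(-312) + 11573*(-1/8757) = 45*(-1/312) - 11573/8757 = -15/104 - 11573/8757 = -1334947/910728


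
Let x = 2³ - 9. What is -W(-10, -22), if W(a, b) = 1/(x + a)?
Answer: 1/11 ≈ 0.090909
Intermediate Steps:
x = -1 (x = 8 - 9 = -1)
W(a, b) = 1/(-1 + a)
-W(-10, -22) = -1/(-1 - 10) = -1/(-11) = -1*(-1/11) = 1/11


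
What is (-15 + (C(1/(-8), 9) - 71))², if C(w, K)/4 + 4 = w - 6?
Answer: 64009/4 ≈ 16002.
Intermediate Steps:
C(w, K) = -40 + 4*w (C(w, K) = -16 + 4*(w - 6) = -16 + 4*(-6 + w) = -16 + (-24 + 4*w) = -40 + 4*w)
(-15 + (C(1/(-8), 9) - 71))² = (-15 + ((-40 + 4/(-8)) - 71))² = (-15 + ((-40 + 4*(-⅛)) - 71))² = (-15 + ((-40 - ½) - 71))² = (-15 + (-81/2 - 71))² = (-15 - 223/2)² = (-253/2)² = 64009/4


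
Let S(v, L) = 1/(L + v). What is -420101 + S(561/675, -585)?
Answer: -55217235463/131438 ≈ -4.2010e+5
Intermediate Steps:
-420101 + S(561/675, -585) = -420101 + 1/(-585 + 561/675) = -420101 + 1/(-585 + 561*(1/675)) = -420101 + 1/(-585 + 187/225) = -420101 + 1/(-131438/225) = -420101 - 225/131438 = -55217235463/131438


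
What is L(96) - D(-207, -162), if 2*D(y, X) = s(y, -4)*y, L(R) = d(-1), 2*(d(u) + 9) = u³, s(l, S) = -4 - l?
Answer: 21001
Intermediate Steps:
d(u) = -9 + u³/2
L(R) = -19/2 (L(R) = -9 + (½)*(-1)³ = -9 + (½)*(-1) = -9 - ½ = -19/2)
D(y, X) = y*(-4 - y)/2 (D(y, X) = ((-4 - y)*y)/2 = (y*(-4 - y))/2 = y*(-4 - y)/2)
L(96) - D(-207, -162) = -19/2 - (-1)*(-207)*(4 - 207)/2 = -19/2 - (-1)*(-207)*(-203)/2 = -19/2 - 1*(-42021/2) = -19/2 + 42021/2 = 21001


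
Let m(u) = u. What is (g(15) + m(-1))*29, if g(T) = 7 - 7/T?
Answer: 2407/15 ≈ 160.47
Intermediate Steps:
(g(15) + m(-1))*29 = ((7 - 7/15) - 1)*29 = (98/15 - 1)*29 = (83/15)*29 = 2407/15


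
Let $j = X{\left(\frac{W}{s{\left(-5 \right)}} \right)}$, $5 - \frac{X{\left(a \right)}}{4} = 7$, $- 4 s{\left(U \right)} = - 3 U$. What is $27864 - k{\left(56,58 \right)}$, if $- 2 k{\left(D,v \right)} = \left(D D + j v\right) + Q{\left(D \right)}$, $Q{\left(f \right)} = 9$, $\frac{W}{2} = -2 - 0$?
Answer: $\frac{58409}{2} \approx 29205.0$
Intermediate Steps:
$s{\left(U \right)} = \frac{3 U}{4}$ ($s{\left(U \right)} = - \frac{\left(-3\right) U}{4} = \frac{3 U}{4}$)
$W = -4$ ($W = 2 \left(-2 - 0\right) = 2 \left(-2 + 0\right) = 2 \left(-2\right) = -4$)
$X{\left(a \right)} = -8$ ($X{\left(a \right)} = 20 - 28 = -8$)
$j = -8$
$k{\left(D,v \right)} = - \frac{9}{2} + 4 v - \frac{D^{2}}{2}$ ($k{\left(D,v \right)} = - \frac{\left(D D - 8 v\right) + 9}{2} = - \frac{\left(D^{2} - 8 v\right) + 9}{2} = - \frac{9 + D^{2} - 8 v}{2} = - \frac{9}{2} + 4 v - \frac{D^{2}}{2}$)
$27864 - k{\left(56,58 \right)} = 27864 - \left(- \frac{9}{2} + 4 \cdot 58 - \frac{56^{2}}{2}\right) = 27864 - \left(- \frac{9}{2} + 232 - 1568\right) = 27864 - - \frac{2681}{2} = 27864 + \frac{2681}{2} = \frac{58409}{2}$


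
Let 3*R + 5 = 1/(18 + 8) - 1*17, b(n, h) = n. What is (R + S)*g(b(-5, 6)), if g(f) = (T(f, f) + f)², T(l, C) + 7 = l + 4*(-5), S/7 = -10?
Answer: -8256439/78 ≈ -1.0585e+5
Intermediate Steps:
S = -70 (S = 7*(-10) = -70)
T(l, C) = -27 + l (T(l, C) = -7 + (l + 4*(-5)) = -7 + (l - 20) = -7 + (-20 + l) = -27 + l)
g(f) = (-27 + 2*f)² (g(f) = ((-27 + f) + f)² = (-27 + 2*f)²)
R = -571/78 (R = -5/3 + (1/(18 + 8) - 1*17)/3 = -5/3 + (1/26 - 17)/3 = -5/3 + (⅓)*(-441/26) = -5/3 - 147/26 = -571/78 ≈ -7.3205)
(R + S)*g(b(-5, 6)) = (-571/78 - 70)*(-27 + 2*(-5))² = -6031*(-27 - 10)²/78 = -6031/78*(-37)² = -6031/78*1369 = -8256439/78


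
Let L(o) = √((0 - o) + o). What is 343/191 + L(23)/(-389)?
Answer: 343/191 ≈ 1.7958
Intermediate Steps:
L(o) = 0 (L(o) = √(-o + o) = √0 = 0)
343/191 + L(23)/(-389) = 343/191 + 0/(-389) = 343*(1/191) + 0*(-1/389) = 343/191 + 0 = 343/191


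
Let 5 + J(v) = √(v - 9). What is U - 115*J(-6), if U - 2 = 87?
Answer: 664 - 115*I*√15 ≈ 664.0 - 445.39*I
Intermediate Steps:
U = 89 (U = 2 + 87 = 89)
J(v) = -5 + √(-9 + v) (J(v) = -5 + √(v - 9) = -5 + √(-9 + v))
U - 115*J(-6) = 89 - 115*(-5 + √(-9 - 6)) = 89 - 115*(-5 + √(-15)) = 89 - 115*(-5 + I*√15) = 89 + (575 - 115*I*√15) = 664 - 115*I*√15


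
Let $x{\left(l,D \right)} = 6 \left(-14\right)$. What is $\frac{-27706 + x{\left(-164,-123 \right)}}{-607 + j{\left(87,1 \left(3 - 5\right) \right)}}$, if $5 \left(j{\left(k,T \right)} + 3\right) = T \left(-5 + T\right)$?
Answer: $\frac{69475}{1518} \approx 45.767$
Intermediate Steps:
$x{\left(l,D \right)} = -84$
$j{\left(k,T \right)} = -3 + \frac{T \left(-5 + T\right)}{5}$
$\frac{-27706 + x{\left(-164,-123 \right)}}{-607 + j{\left(87,1 \left(3 - 5\right) \right)}} = \frac{-27706 - 84}{-607 - \left(3 - \frac{\left(3 - 5\right)^{2}}{5} + \left(3 - 5\right)\right)} = - \frac{27790}{-607 - \left(3 - \frac{\left(3 - 5\right)^{2}}{5} + \left(3 - 5\right)\right)} = - \frac{27790}{-607 - \left(3 - 2 - \frac{4}{5}\right)} = - \frac{27790}{-607 - \left(1 - \frac{4}{5}\right)} = - \frac{27790}{-607 + \left(-3 + 2 + \frac{1}{5} \cdot 4\right)} = - \frac{27790}{-607 + \left(-3 + 2 + \frac{4}{5}\right)} = - \frac{27790}{-607 - \frac{1}{5}} = - \frac{27790}{- \frac{3036}{5}} = \left(-27790\right) \left(- \frac{5}{3036}\right) = \frac{69475}{1518}$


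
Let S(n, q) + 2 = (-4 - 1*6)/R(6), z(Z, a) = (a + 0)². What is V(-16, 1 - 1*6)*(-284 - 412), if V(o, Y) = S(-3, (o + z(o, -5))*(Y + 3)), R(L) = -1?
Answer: -5568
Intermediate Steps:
z(Z, a) = a²
S(n, q) = 8 (S(n, q) = -2 + (-4 - 1*6)/(-1) = -2 + (-4 - 6)*(-1) = -2 - 10*(-1) = -2 + 10 = 8)
V(o, Y) = 8
V(-16, 1 - 1*6)*(-284 - 412) = 8*(-284 - 412) = 8*(-696) = -5568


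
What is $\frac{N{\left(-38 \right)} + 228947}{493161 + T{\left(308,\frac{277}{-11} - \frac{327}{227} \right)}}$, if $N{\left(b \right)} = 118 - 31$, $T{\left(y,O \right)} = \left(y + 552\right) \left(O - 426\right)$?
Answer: $\frac{571897898}{259452737} \approx 2.2042$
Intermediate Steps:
$T{\left(y,O \right)} = \left(-426 + O\right) \left(552 + y\right)$ ($T{\left(y,O \right)} = \left(552 + y\right) \left(-426 + O\right) = \left(-426 + O\right) \left(552 + y\right)$)
$N{\left(b \right)} = 87$
$\frac{N{\left(-38 \right)} + 228947}{493161 + T{\left(308,\frac{277}{-11} - \frac{327}{227} \right)}} = \frac{87 + 228947}{493161 + \left(-235152 - 131208 + 552 \left(\frac{277}{-11} - \frac{327}{227}\right) + \left(\frac{277}{-11} - \frac{327}{227}\right) 308\right)} = \frac{229034}{493161 + \left(-235152 - 131208 + 552 \left(277 \left(- \frac{1}{11}\right) - \frac{327}{227}\right) + \left(277 \left(- \frac{1}{11}\right) - \frac{327}{227}\right) 308\right)} = \frac{229034}{493161 + \left(-235152 - 131208 + 552 \left(- \frac{277}{11} - \frac{327}{227}\right) + \left(- \frac{277}{11} - \frac{327}{227}\right) 308\right)} = \frac{229034}{493161 - \frac{971970280}{2497}} = \frac{229034}{\frac{259452737}{2497}} = 229034 \cdot \frac{2497}{259452737} = \frac{571897898}{259452737}$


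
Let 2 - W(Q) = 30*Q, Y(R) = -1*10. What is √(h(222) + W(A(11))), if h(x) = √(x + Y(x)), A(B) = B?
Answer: √(-328 + 2*√53) ≈ 17.704*I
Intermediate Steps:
Y(R) = -10
h(x) = √(-10 + x) (h(x) = √(x - 10) = √(-10 + x))
W(Q) = 2 - 30*Q
√(h(222) + W(A(11))) = √(√(-10 + 222) + (2 - 30*11)) = √(√212 + (2 - 330)) = √(2*√53 - 328) = √(-328 + 2*√53)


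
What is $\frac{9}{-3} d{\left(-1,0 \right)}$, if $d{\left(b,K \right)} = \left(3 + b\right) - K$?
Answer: $-6$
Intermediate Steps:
$d{\left(b,K \right)} = 3 + b - K$
$\frac{9}{-3} d{\left(-1,0 \right)} = \frac{9}{-3} \left(3 - 1 - 0\right) = 9 \left(- \frac{1}{3}\right) \left(3 - 1 + 0\right) = \left(-3\right) 2 = -6$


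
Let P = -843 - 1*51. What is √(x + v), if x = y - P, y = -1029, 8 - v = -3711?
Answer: 16*√14 ≈ 59.867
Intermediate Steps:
P = -894 (P = -843 - 51 = -894)
v = 3719 (v = 8 - 1*(-3711) = 8 + 3711 = 3719)
x = -135 (x = -1029 - 1*(-894) = -1029 + 894 = -135)
√(x + v) = √(-135 + 3719) = √3584 = 16*√14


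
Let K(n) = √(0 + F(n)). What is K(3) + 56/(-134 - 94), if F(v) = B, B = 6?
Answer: -14/57 + √6 ≈ 2.2039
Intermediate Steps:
F(v) = 6
K(n) = √6 (K(n) = √(0 + 6) = √6)
K(3) + 56/(-134 - 94) = √6 + 56/(-134 - 94) = √6 + 56/(-228) = √6 - 1/228*56 = √6 - 14/57 = -14/57 + √6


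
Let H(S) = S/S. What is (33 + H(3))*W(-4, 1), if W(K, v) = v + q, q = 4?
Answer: 170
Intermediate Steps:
W(K, v) = 4 + v (W(K, v) = v + 4 = 4 + v)
H(S) = 1
(33 + H(3))*W(-4, 1) = (33 + 1)*(4 + 1) = 34*5 = 170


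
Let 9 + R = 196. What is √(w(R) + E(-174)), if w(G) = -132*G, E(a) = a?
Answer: 3*I*√2762 ≈ 157.66*I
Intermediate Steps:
R = 187 (R = -9 + 196 = 187)
√(w(R) + E(-174)) = √(-132*187 - 174) = √(-24684 - 174) = √(-24858) = 3*I*√2762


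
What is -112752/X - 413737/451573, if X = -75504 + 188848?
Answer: -6113147839/3198943132 ≈ -1.9110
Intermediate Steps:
X = 113344
-112752/X - 413737/451573 = -112752/113344 - 413737/451573 = -112752*1/113344 - 413737*1/451573 = -7047/7084 - 413737/451573 = -6113147839/3198943132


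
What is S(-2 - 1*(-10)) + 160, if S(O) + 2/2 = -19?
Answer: 140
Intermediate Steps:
S(O) = -20 (S(O) = -1 - 19 = -20)
S(-2 - 1*(-10)) + 160 = -20 + 160 = 140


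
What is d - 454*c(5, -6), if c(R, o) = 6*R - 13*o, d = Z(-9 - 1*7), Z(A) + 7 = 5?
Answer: -49034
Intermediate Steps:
Z(A) = -2 (Z(A) = -7 + 5 = -2)
d = -2
c(R, o) = -13*o + 6*R
d - 454*c(5, -6) = -2 - 454*(-13*(-6) + 6*5) = -2 - 454*(78 + 30) = -2 - 454*108 = -2 - 49032 = -49034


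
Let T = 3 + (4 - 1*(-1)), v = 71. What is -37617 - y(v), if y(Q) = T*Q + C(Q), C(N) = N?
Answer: -38256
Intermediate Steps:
T = 8 (T = 3 + (4 + 1) = 3 + 5 = 8)
y(Q) = 9*Q (y(Q) = 8*Q + Q = 9*Q)
-37617 - y(v) = -37617 - 9*71 = -37617 - 1*639 = -37617 - 639 = -38256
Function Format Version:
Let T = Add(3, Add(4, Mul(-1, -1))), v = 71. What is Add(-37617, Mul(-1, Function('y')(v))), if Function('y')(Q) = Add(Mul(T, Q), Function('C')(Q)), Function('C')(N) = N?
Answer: -38256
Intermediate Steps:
T = 8 (T = Add(3, Add(4, 1)) = Add(3, 5) = 8)
Function('y')(Q) = Mul(9, Q) (Function('y')(Q) = Add(Mul(8, Q), Q) = Mul(9, Q))
Add(-37617, Mul(-1, Function('y')(v))) = Add(-37617, Mul(-1, Mul(9, 71))) = Add(-37617, Mul(-1, 639)) = Add(-37617, -639) = -38256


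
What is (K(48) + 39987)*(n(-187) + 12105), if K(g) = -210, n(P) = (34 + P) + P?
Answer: 467976405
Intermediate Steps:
n(P) = 34 + 2*P
(K(48) + 39987)*(n(-187) + 12105) = (-210 + 39987)*((34 + 2*(-187)) + 12105) = 39777*((34 - 374) + 12105) = 39777*(-340 + 12105) = 39777*11765 = 467976405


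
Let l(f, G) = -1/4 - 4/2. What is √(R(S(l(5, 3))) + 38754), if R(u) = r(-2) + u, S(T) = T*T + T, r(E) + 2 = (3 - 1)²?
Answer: √620141/4 ≈ 196.87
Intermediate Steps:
r(E) = 2 (r(E) = -2 + (3 - 1)² = -2 + 2² = -2 + 4 = 2)
l(f, G) = -9/4 (l(f, G) = -1*¼ - 4*½ = -¼ - 2 = -9/4)
S(T) = T + T² (S(T) = T² + T = T + T²)
R(u) = 2 + u
√(R(S(l(5, 3))) + 38754) = √((2 - 9*(1 - 9/4)/4) + 38754) = √((2 - 9/4*(-5/4)) + 38754) = √((2 + 45/16) + 38754) = √(77/16 + 38754) = √(620141/16) = √620141/4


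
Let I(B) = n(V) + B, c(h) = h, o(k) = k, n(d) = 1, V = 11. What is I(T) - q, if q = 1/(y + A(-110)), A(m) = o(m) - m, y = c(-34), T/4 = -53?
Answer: -7173/34 ≈ -210.97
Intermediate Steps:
T = -212 (T = 4*(-53) = -212)
I(B) = 1 + B
y = -34
A(m) = 0 (A(m) = m - m = 0)
q = -1/34 (q = 1/(-34 + 0) = 1/(-34) = -1/34 ≈ -0.029412)
I(T) - q = (1 - 212) - 1*(-1/34) = -211 + 1/34 = -7173/34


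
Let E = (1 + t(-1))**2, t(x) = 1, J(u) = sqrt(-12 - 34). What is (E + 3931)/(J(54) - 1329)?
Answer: -5229615/1766287 - 3935*I*sqrt(46)/1766287 ≈ -2.9608 - 0.01511*I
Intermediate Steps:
J(u) = I*sqrt(46) (J(u) = sqrt(-46) = I*sqrt(46))
E = 4 (E = (1 + 1)**2 = 2**2 = 4)
(E + 3931)/(J(54) - 1329) = (4 + 3931)/(I*sqrt(46) - 1329) = 3935/(-1329 + I*sqrt(46))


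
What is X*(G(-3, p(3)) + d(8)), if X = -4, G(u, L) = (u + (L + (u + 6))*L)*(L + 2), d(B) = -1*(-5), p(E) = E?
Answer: -320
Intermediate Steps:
d(B) = 5
G(u, L) = (2 + L)*(u + L*(6 + L + u)) (G(u, L) = (u + (L + (6 + u))*L)*(2 + L) = (u + (6 + L + u)*L)*(2 + L) = (u + L*(6 + L + u))*(2 + L) = (2 + L)*(u + L*(6 + L + u)))
X*(G(-3, p(3)) + d(8)) = -4*((3**3 + 2*(-3) + 8*3**2 + 12*3 - 3*3**2 + 3*3*(-3)) + 5) = -4*((27 - 6 + 8*9 + 36 - 3*9 - 27) + 5) = -4*((27 - 6 + 72 + 36 - 27 - 27) + 5) = -4*(75 + 5) = -4*80 = -320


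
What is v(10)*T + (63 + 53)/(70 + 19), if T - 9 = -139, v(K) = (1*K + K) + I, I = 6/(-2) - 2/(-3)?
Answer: -612862/267 ≈ -2295.4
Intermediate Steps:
I = -7/3 (I = 6*(-½) - 2*(-⅓) = -3 + ⅔ = -7/3 ≈ -2.3333)
v(K) = -7/3 + 2*K (v(K) = (1*K + K) - 7/3 = (K + K) - 7/3 = 2*K - 7/3 = -7/3 + 2*K)
T = -130 (T = 9 - 139 = -130)
v(10)*T + (63 + 53)/(70 + 19) = (-7/3 + 2*10)*(-130) + (63 + 53)/(70 + 19) = (-7/3 + 20)*(-130) + 116/89 = (53/3)*(-130) + 116*(1/89) = -6890/3 + 116/89 = -612862/267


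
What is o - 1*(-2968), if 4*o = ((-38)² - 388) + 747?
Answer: 13675/4 ≈ 3418.8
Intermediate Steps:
o = 1803/4 (o = (((-38)² - 388) + 747)/4 = ((1444 - 388) + 747)/4 = (1056 + 747)/4 = (¼)*1803 = 1803/4 ≈ 450.75)
o - 1*(-2968) = 1803/4 - 1*(-2968) = 1803/4 + 2968 = 13675/4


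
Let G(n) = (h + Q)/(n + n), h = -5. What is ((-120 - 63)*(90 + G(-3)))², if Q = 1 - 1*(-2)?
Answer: 273273961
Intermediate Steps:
Q = 3 (Q = 1 + 2 = 3)
G(n) = -1/n (G(n) = (-5 + 3)/(n + n) = -2*1/(2*n) = -1/n)
((-120 - 63)*(90 + G(-3)))² = ((-120 - 63)*(90 - 1/(-3)))² = (-183*(90 - 1*(-⅓)))² = (-183*(90 + ⅓))² = (-183*271/3)² = (-16531)² = 273273961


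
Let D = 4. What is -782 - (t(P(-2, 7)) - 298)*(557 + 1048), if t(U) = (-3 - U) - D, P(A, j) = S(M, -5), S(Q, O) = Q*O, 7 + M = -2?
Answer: 560968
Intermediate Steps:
M = -9 (M = -7 - 2 = -9)
S(Q, O) = O*Q
P(A, j) = 45 (P(A, j) = -5*(-9) = 45)
t(U) = -7 - U (t(U) = (-3 - U) - 1*4 = (-3 - U) - 4 = -7 - U)
-782 - (t(P(-2, 7)) - 298)*(557 + 1048) = -782 - ((-7 - 1*45) - 298)*(557 + 1048) = -782 - ((-7 - 45) - 298)*1605 = -782 - (-52 - 298)*1605 = -782 - (-350)*1605 = -782 - 1*(-561750) = -782 + 561750 = 560968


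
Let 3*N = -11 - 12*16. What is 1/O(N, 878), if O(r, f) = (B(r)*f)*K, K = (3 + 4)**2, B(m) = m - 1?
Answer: -3/8862532 ≈ -3.3850e-7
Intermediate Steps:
N = -203/3 (N = (-11 - 12*16)/3 = (-11 - 192)/3 = (1/3)*(-203) = -203/3 ≈ -67.667)
B(m) = -1 + m
K = 49 (K = 7**2 = 49)
O(r, f) = 49*f*(-1 + r) (O(r, f) = ((-1 + r)*f)*49 = (f*(-1 + r))*49 = 49*f*(-1 + r))
1/O(N, 878) = 1/(49*878*(-1 - 203/3)) = 1/(49*878*(-206/3)) = 1/(-8862532/3) = -3/8862532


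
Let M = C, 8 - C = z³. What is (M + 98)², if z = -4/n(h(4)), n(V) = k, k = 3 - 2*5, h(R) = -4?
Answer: 1317254436/117649 ≈ 11196.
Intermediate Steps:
k = -7 (k = 3 - 10 = -7)
n(V) = -7
z = 4/7 (z = -4/(-7) = -4*(-⅐) = 4/7 ≈ 0.57143)
C = 2680/343 (C = 8 - (4/7)³ = 8 - 1*64/343 = 8 - 64/343 = 2680/343 ≈ 7.8134)
M = 2680/343 ≈ 7.8134
(M + 98)² = (2680/343 + 98)² = (36294/343)² = 1317254436/117649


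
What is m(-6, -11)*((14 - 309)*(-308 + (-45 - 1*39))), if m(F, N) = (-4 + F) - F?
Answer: -462560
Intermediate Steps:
m(F, N) = -4
m(-6, -11)*((14 - 309)*(-308 + (-45 - 1*39))) = -4*(14 - 309)*(-308 + (-45 - 1*39)) = -(-1180)*(-308 + (-45 - 39)) = -(-1180)*(-308 - 84) = -(-1180)*(-392) = -4*115640 = -462560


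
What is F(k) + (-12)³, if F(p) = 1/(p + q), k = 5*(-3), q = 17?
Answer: -3455/2 ≈ -1727.5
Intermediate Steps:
k = -15
F(p) = 1/(17 + p) (F(p) = 1/(p + 17) = 1/(17 + p))
F(k) + (-12)³ = 1/(17 - 15) + (-12)³ = 1/2 - 1728 = ½ - 1728 = -3455/2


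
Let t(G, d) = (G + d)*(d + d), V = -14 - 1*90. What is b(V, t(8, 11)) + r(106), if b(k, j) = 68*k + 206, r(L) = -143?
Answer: -7009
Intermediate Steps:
V = -104 (V = -14 - 90 = -104)
t(G, d) = 2*d*(G + d) (t(G, d) = (G + d)*(2*d) = 2*d*(G + d))
b(k, j) = 206 + 68*k
b(V, t(8, 11)) + r(106) = (206 + 68*(-104)) - 143 = (206 - 7072) - 143 = -6866 - 143 = -7009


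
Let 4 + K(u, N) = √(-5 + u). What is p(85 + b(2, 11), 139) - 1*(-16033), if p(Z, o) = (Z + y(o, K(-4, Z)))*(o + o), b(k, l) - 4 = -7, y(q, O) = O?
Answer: 37717 + 834*I ≈ 37717.0 + 834.0*I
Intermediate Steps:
K(u, N) = -4 + √(-5 + u)
b(k, l) = -3 (b(k, l) = 4 - 7 = -3)
p(Z, o) = 2*o*(-4 + Z + 3*I) (p(Z, o) = (Z + (-4 + √(-5 - 4)))*(o + o) = (Z + (-4 + √(-9)))*(2*o) = (Z + (-4 + 3*I))*(2*o) = (-4 + Z + 3*I)*(2*o) = 2*o*(-4 + Z + 3*I))
p(85 + b(2, 11), 139) - 1*(-16033) = 2*139*(-4 + (85 - 3) + 3*I) - 1*(-16033) = 2*139*(-4 + 82 + 3*I) + 16033 = 2*139*(78 + 3*I) + 16033 = (21684 + 834*I) + 16033 = 37717 + 834*I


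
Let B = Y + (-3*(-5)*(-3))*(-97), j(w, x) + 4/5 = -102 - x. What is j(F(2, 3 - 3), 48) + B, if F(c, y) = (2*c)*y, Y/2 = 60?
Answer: 21671/5 ≈ 4334.2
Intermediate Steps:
Y = 120 (Y = 2*60 = 120)
F(c, y) = 2*c*y
j(w, x) = -514/5 - x (j(w, x) = -⅘ + (-102 - x) = -514/5 - x)
B = 4485 (B = 120 + (-3*(-5)*(-3))*(-97) = 120 + (15*(-3))*(-97) = 120 - 45*(-97) = 120 + 4365 = 4485)
j(F(2, 3 - 3), 48) + B = (-514/5 - 1*48) + 4485 = (-514/5 - 48) + 4485 = -754/5 + 4485 = 21671/5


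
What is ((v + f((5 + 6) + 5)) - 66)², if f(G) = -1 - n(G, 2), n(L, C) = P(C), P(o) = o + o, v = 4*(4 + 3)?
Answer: 1849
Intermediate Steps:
v = 28 (v = 4*7 = 28)
P(o) = 2*o
n(L, C) = 2*C
f(G) = -5 (f(G) = -1 - 2*2 = -1 - 1*4 = -1 - 4 = -5)
((v + f((5 + 6) + 5)) - 66)² = ((28 - 5) - 66)² = (23 - 66)² = (-43)² = 1849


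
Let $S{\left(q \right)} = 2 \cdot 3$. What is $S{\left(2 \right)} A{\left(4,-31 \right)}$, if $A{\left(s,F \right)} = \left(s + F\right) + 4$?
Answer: $-138$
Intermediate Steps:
$A{\left(s,F \right)} = 4 + F + s$ ($A{\left(s,F \right)} = \left(F + s\right) + 4 = 4 + F + s$)
$S{\left(q \right)} = 6$
$S{\left(2 \right)} A{\left(4,-31 \right)} = 6 \left(4 - 31 + 4\right) = 6 \left(-23\right) = -138$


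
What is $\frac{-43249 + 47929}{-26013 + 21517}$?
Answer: $- \frac{585}{562} \approx -1.0409$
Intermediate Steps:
$\frac{-43249 + 47929}{-26013 + 21517} = \frac{4680}{-4496} = 4680 \left(- \frac{1}{4496}\right) = - \frac{585}{562}$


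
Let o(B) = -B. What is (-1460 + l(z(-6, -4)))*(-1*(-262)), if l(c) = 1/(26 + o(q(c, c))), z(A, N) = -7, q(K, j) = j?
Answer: -12622898/33 ≈ -3.8251e+5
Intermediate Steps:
l(c) = 1/(26 - c)
(-1460 + l(z(-6, -4)))*(-1*(-262)) = (-1460 - 1/(-26 - 7))*(-1*(-262)) = (-1460 - 1/(-33))*262 = (-1460 - 1*(-1/33))*262 = (-1460 + 1/33)*262 = -48179/33*262 = -12622898/33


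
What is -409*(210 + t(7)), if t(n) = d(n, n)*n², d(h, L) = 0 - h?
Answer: 54397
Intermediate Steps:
d(h, L) = -h
t(n) = -n³ (t(n) = (-n)*n² = -n³)
-409*(210 + t(7)) = -409*(210 - 1*7³) = -409*(210 - 1*343) = -409*(210 - 343) = -409*(-133) = 54397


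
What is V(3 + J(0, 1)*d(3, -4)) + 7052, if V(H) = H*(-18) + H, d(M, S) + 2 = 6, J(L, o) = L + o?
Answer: 6933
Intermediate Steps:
d(M, S) = 4 (d(M, S) = -2 + 6 = 4)
V(H) = -17*H (V(H) = -18*H + H = -17*H)
V(3 + J(0, 1)*d(3, -4)) + 7052 = -17*(3 + (0 + 1)*4) + 7052 = -17*(3 + 1*4) + 7052 = -17*(3 + 4) + 7052 = -17*7 + 7052 = -119 + 7052 = 6933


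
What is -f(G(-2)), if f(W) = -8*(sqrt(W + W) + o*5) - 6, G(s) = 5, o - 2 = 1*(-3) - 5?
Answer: -234 + 8*sqrt(10) ≈ -208.70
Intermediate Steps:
o = -6 (o = 2 + (1*(-3) - 5) = 2 + (-3 - 5) = 2 - 8 = -6)
f(W) = 234 - 8*sqrt(2)*sqrt(W) (f(W) = -8*(sqrt(W + W) - 6*5) - 6 = -8*(sqrt(2*W) - 30) - 6 = -8*(sqrt(2)*sqrt(W) - 30) - 6 = -8*(-30 + sqrt(2)*sqrt(W)) - 6 = (240 - 8*sqrt(2)*sqrt(W)) - 6 = 234 - 8*sqrt(2)*sqrt(W))
-f(G(-2)) = -(234 - 8*sqrt(2)*sqrt(5)) = -(234 - 8*sqrt(10)) = -234 + 8*sqrt(10)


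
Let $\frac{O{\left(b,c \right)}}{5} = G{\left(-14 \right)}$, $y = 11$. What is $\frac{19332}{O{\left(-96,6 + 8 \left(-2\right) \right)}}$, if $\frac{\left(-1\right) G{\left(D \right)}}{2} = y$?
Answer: $- \frac{9666}{55} \approx -175.75$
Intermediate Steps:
$G{\left(D \right)} = -22$ ($G{\left(D \right)} = \left(-2\right) 11 = -22$)
$O{\left(b,c \right)} = -110$ ($O{\left(b,c \right)} = 5 \left(-22\right) = -110$)
$\frac{19332}{O{\left(-96,6 + 8 \left(-2\right) \right)}} = \frac{19332}{-110} = 19332 \left(- \frac{1}{110}\right) = - \frac{9666}{55}$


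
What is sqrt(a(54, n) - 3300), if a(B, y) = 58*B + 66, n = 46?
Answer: I*sqrt(102) ≈ 10.1*I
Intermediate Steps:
a(B, y) = 66 + 58*B
sqrt(a(54, n) - 3300) = sqrt((66 + 58*54) - 3300) = sqrt((66 + 3132) - 3300) = sqrt(3198 - 3300) = sqrt(-102) = I*sqrt(102)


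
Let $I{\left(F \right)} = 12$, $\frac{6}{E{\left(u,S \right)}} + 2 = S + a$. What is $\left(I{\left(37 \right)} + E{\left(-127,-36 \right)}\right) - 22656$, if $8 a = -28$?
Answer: $- \frac{1879464}{83} \approx -22644.0$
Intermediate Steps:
$a = - \frac{7}{2}$ ($a = \frac{1}{8} \left(-28\right) = - \frac{7}{2} \approx -3.5$)
$E{\left(u,S \right)} = \frac{6}{- \frac{11}{2} + S}$ ($E{\left(u,S \right)} = \frac{6}{-2 + \left(S - \frac{7}{2}\right)} = \frac{6}{-2 + \left(- \frac{7}{2} + S\right)} = \frac{6}{- \frac{11}{2} + S}$)
$\left(I{\left(37 \right)} + E{\left(-127,-36 \right)}\right) - 22656 = \left(12 + \frac{12}{-11 + 2 \left(-36\right)}\right) - 22656 = \left(12 + \frac{12}{-11 - 72}\right) - 22656 = \left(12 + \frac{12}{-83}\right) - 22656 = \left(12 + 12 \left(- \frac{1}{83}\right)\right) - 22656 = \left(12 - \frac{12}{83}\right) - 22656 = \frac{984}{83} - 22656 = - \frac{1879464}{83}$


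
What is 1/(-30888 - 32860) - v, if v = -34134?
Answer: 2175974231/63748 ≈ 34134.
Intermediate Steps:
1/(-30888 - 32860) - v = 1/(-30888 - 32860) - 1*(-34134) = 1/(-63748) + 34134 = -1/63748 + 34134 = 2175974231/63748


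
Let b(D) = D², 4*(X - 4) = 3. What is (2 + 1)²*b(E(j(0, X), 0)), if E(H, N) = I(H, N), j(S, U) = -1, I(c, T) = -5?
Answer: 225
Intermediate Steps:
X = 19/4 (X = 4 + (¼)*3 = 4 + ¾ = 19/4 ≈ 4.7500)
E(H, N) = -5
(2 + 1)²*b(E(j(0, X), 0)) = (2 + 1)²*(-5)² = 3²*25 = 9*25 = 225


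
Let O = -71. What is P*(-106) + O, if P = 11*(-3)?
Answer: 3427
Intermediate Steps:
P = -33
P*(-106) + O = -33*(-106) - 71 = 3498 - 71 = 3427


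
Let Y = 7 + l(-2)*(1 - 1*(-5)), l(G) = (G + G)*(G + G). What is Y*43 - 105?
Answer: 4324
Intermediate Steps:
l(G) = 4*G² (l(G) = (2*G)*(2*G) = 4*G²)
Y = 103 (Y = 7 + (4*(-2)²)*(1 - 1*(-5)) = 7 + (4*4)*(1 + 5) = 7 + 16*6 = 7 + 96 = 103)
Y*43 - 105 = 103*43 - 105 = 4429 - 105 = 4324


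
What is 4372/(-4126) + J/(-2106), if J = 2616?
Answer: -1666754/724113 ≈ -2.3018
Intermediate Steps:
4372/(-4126) + J/(-2106) = 4372/(-4126) + 2616/(-2106) = 4372*(-1/4126) + 2616*(-1/2106) = -2186/2063 - 436/351 = -1666754/724113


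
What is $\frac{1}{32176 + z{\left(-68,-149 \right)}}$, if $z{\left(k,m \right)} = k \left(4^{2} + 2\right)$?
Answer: $\frac{1}{30952} \approx 3.2308 \cdot 10^{-5}$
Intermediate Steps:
$z{\left(k,m \right)} = 18 k$ ($z{\left(k,m \right)} = k \left(16 + 2\right) = k 18 = 18 k$)
$\frac{1}{32176 + z{\left(-68,-149 \right)}} = \frac{1}{32176 + 18 \left(-68\right)} = \frac{1}{32176 - 1224} = \frac{1}{30952}$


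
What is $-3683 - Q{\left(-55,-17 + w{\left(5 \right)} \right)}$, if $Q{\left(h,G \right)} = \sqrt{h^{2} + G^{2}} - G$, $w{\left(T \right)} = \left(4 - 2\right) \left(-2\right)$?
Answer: $-3704 - \sqrt{3466} \approx -3762.9$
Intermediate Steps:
$w{\left(T \right)} = -4$ ($w{\left(T \right)} = 2 \left(-2\right) = -4$)
$Q{\left(h,G \right)} = \sqrt{G^{2} + h^{2}} - G$
$-3683 - Q{\left(-55,-17 + w{\left(5 \right)} \right)} = -3683 - \left(\sqrt{\left(-17 - 4\right)^{2} + \left(-55\right)^{2}} - \left(-17 - 4\right)\right) = -3683 - \left(\sqrt{\left(-21\right)^{2} + 3025} - -21\right) = -3683 - \left(\sqrt{441 + 3025} + 21\right) = -3683 - \left(\sqrt{3466} + 21\right) = -3683 - \left(21 + \sqrt{3466}\right) = -3704 - \sqrt{3466}$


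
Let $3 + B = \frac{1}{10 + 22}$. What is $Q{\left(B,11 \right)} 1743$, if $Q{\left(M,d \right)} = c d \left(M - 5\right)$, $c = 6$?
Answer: $- \frac{14667345}{16} \approx -9.1671 \cdot 10^{5}$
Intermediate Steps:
$B = - \frac{95}{32}$ ($B = -3 + \frac{1}{10 + 22} = -3 + \frac{1}{32} = - \frac{95}{32} \approx -2.9688$)
$Q{\left(M,d \right)} = 6 d \left(-5 + M\right)$ ($Q{\left(M,d \right)} = 6 d \left(M - 5\right) = 6 d \left(-5 + M\right)$)
$Q{\left(B,11 \right)} 1743 = 6 \cdot 11 \left(-5 - \frac{95}{32}\right) 1743 = 6 \cdot 11 \left(- \frac{255}{32}\right) 1743 = \left(- \frac{8415}{16}\right) 1743 = - \frac{14667345}{16}$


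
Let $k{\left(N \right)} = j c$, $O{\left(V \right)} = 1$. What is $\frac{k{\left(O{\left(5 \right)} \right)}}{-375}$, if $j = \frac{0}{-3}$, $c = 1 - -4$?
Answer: $0$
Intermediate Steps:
$c = 5$ ($c = 1 + 4 = 5$)
$j = 0$ ($j = 0 \left(- \frac{1}{3}\right) = 0$)
$k{\left(N \right)} = 0$ ($k{\left(N \right)} = 0 \cdot 5 = 0$)
$\frac{k{\left(O{\left(5 \right)} \right)}}{-375} = \frac{0}{-375} = 0 \left(- \frac{1}{375}\right) = 0$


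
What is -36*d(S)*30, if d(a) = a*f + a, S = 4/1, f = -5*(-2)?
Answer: -47520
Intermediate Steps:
f = 10
S = 4 (S = 4*1 = 4)
d(a) = 11*a (d(a) = a*10 + a = 10*a + a = 11*a)
-36*d(S)*30 = -396*4*30 = -36*44*30 = -1584*30 = -47520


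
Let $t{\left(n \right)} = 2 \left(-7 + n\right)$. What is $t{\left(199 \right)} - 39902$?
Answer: $-39518$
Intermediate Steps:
$t{\left(n \right)} = -14 + 2 n$
$t{\left(199 \right)} - 39902 = \left(-14 + 2 \cdot 199\right) - 39902 = \left(-14 + 398\right) - 39902 = 384 - 39902 = -39518$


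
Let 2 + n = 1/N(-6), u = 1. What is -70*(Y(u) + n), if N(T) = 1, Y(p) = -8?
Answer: 630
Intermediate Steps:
n = -1 (n = -2 + 1/1 = -2 + 1 = -1)
-70*(Y(u) + n) = -70*(-8 - 1) = -70*(-9) = 630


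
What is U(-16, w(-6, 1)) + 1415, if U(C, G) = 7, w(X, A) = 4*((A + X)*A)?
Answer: 1422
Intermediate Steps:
w(X, A) = 4*A*(A + X) (w(X, A) = 4*(A*(A + X)) = 4*A*(A + X))
U(-16, w(-6, 1)) + 1415 = 7 + 1415 = 1422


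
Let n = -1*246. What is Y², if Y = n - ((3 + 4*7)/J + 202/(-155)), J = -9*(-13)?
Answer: 19734748949161/328878225 ≈ 60006.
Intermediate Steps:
J = 117
n = -246
Y = -4442381/18135 (Y = -246 - ((3 + 4*7)/117 + 202/(-155)) = -246 - ((3 + 28)*(1/117) + 202*(-1/155)) = -246 - (31*(1/117) - 202/155) = -246 - (31/117 - 202/155) = -246 - 1*(-18829/18135) = -246 + 18829/18135 = -4442381/18135 ≈ -244.96)
Y² = (-4442381/18135)² = 19734748949161/328878225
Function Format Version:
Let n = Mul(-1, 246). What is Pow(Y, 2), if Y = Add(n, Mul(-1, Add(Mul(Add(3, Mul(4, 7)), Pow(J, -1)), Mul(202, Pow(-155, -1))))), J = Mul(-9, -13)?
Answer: Rational(19734748949161, 328878225) ≈ 60006.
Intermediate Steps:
J = 117
n = -246
Y = Rational(-4442381, 18135) (Y = Add(-246, Mul(-1, Add(Mul(Add(3, Mul(4, 7)), Pow(117, -1)), Mul(202, Pow(-155, -1))))) = Add(-246, Mul(-1, Add(Mul(Add(3, 28), Rational(1, 117)), Mul(202, Rational(-1, 155))))) = Add(-246, Mul(-1, Add(Mul(31, Rational(1, 117)), Rational(-202, 155)))) = Add(-246, Mul(-1, Add(Rational(31, 117), Rational(-202, 155)))) = Add(-246, Mul(-1, Rational(-18829, 18135))) = Add(-246, Rational(18829, 18135)) = Rational(-4442381, 18135) ≈ -244.96)
Pow(Y, 2) = Pow(Rational(-4442381, 18135), 2) = Rational(19734748949161, 328878225)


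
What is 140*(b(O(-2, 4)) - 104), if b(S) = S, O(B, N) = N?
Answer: -14000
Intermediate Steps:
140*(b(O(-2, 4)) - 104) = 140*(4 - 104) = 140*(-100) = -14000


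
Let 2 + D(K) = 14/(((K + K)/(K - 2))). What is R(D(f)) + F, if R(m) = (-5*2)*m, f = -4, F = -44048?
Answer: -44133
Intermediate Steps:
D(K) = -2 + 7*(-2 + K)/K (D(K) = -2 + 14/(((K + K)/(K - 2))) = -2 + 14/(((2*K)/(-2 + K))) = -2 + 14/((2*K/(-2 + K))) = -2 + 14*((-2 + K)/(2*K)) = -2 + 7*(-2 + K)/K)
R(m) = -10*m
R(D(f)) + F = -10*(5 - 14/(-4)) - 44048 = -10*(5 - 14*(-¼)) - 44048 = -10*(5 + 7/2) - 44048 = -10*17/2 - 44048 = -85 - 44048 = -44133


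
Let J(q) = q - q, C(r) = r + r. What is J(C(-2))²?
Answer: 0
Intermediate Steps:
C(r) = 2*r
J(q) = 0
J(C(-2))² = 0² = 0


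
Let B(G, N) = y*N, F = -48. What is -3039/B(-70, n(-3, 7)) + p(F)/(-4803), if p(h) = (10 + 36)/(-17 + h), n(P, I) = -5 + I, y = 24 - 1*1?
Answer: -948758489/14360970 ≈ -66.065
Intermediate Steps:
y = 23 (y = 24 - 1 = 23)
p(h) = 46/(-17 + h)
B(G, N) = 23*N
-3039/B(-70, n(-3, 7)) + p(F)/(-4803) = -3039*1/(23*(-5 + 7)) + (46/(-17 - 48))/(-4803) = -3039/(23*2) + (46/(-65))*(-1/4803) = -3039/46 + (46*(-1/65))*(-1/4803) = -3039*1/46 - 46/65*(-1/4803) = -3039/46 + 46/312195 = -948758489/14360970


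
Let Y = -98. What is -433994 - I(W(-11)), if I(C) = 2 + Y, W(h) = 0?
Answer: -433898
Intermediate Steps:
I(C) = -96 (I(C) = 2 - 98 = -96)
-433994 - I(W(-11)) = -433994 - 1*(-96) = -433994 + 96 = -433898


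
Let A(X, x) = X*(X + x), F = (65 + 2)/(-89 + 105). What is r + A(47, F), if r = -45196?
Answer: -684643/16 ≈ -42790.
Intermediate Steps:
F = 67/16 ≈ 4.1875
r + A(47, F) = -45196 + 47*(47 + 67/16) = -45196 + 47*(819/16) = -45196 + 38493/16 = -684643/16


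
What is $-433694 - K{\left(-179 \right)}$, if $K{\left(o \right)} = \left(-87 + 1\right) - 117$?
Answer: $-433491$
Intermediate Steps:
$K{\left(o \right)} = -203$ ($K{\left(o \right)} = -86 - 117 = -203$)
$-433694 - K{\left(-179 \right)} = -433694 - -203 = -433694 + 203 = -433491$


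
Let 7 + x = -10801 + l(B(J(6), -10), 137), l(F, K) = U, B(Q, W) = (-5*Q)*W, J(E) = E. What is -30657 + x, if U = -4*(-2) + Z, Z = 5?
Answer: -41452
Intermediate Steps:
B(Q, W) = -5*Q*W
U = 13 (U = -4*(-2) + 5 = 8 + 5 = 13)
l(F, K) = 13
x = -10795 (x = -7 + (-10801 + 13) = -7 - 10788 = -10795)
-30657 + x = -30657 - 10795 = -41452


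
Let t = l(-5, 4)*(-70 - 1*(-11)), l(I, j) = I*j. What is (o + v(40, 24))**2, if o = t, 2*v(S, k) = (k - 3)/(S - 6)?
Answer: 6441828121/4624 ≈ 1.3931e+6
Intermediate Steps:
v(S, k) = (-3 + k)/(2*(-6 + S)) (v(S, k) = ((k - 3)/(S - 6))/2 = ((-3 + k)/(-6 + S))/2 = (-3 + k)/(2*(-6 + S)))
t = 1180 (t = (-5*4)*(-70 - 1*(-11)) = -20*(-70 + 11) = -20*(-59) = 1180)
o = 1180
(o + v(40, 24))**2 = (1180 + (-3 + 24)/(2*(-6 + 40)))**2 = (1180 + (1/2)*21/34)**2 = (1180 + (1/2)*(1/34)*21)**2 = (1180 + 21/68)**2 = (80261/68)**2 = 6441828121/4624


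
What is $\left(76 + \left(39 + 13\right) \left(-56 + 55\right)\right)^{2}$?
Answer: $576$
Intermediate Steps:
$\left(76 + \left(39 + 13\right) \left(-56 + 55\right)\right)^{2} = \left(76 + 52 \left(-1\right)\right)^{2} = \left(76 - 52\right)^{2} = 24^{2} = 576$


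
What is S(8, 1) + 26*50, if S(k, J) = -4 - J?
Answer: 1295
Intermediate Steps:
S(8, 1) + 26*50 = (-4 - 1*1) + 26*50 = (-4 - 1) + 1300 = -5 + 1300 = 1295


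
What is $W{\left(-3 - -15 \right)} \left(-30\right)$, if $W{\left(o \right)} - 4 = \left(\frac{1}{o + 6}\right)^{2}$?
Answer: $- \frac{6485}{54} \approx -120.09$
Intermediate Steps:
$W{\left(o \right)} = 4 + \frac{1}{\left(6 + o\right)^{2}}$ ($W{\left(o \right)} = 4 + \left(\frac{1}{o + 6}\right)^{2} = 4 + \left(\frac{1}{6 + o}\right)^{2} = 4 + \frac{1}{\left(6 + o\right)^{2}}$)
$W{\left(-3 - -15 \right)} \left(-30\right) = \left(4 + \frac{1}{\left(6 - -12\right)^{2}}\right) \left(-30\right) = \left(4 + \frac{1}{\left(6 + \left(-3 + 15\right)\right)^{2}}\right) \left(-30\right) = \left(4 + \frac{1}{\left(6 + 12\right)^{2}}\right) \left(-30\right) = \left(4 + \frac{1}{324}\right) \left(-30\right) = \frac{1297}{324} \left(-30\right) = - \frac{6485}{54}$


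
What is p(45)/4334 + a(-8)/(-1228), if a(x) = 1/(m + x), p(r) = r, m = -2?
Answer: 278467/26610760 ≈ 0.010464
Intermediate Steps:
a(x) = 1/(-2 + x)
p(45)/4334 + a(-8)/(-1228) = 45/4334 + 1/(-2 - 8*(-1228)) = 45*(1/4334) - 1/1228/(-10) = 45/4334 - 1/10*(-1/1228) = 45/4334 + 1/12280 = 278467/26610760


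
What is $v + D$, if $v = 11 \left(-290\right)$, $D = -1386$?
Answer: $-4576$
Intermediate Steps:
$v = -3190$
$v + D = -3190 - 1386 = -4576$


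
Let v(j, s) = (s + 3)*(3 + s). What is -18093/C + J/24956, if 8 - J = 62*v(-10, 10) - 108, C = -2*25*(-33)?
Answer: -19526092/1715725 ≈ -11.381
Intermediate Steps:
v(j, s) = (3 + s)² (v(j, s) = (3 + s)*(3 + s) = (3 + s)²)
C = 1650 (C = -50*(-33) = 1650)
J = -10362 (J = 8 - (62*(3 + 10)² - 108) = 8 - (62*13² - 108) = 8 - (62*169 - 108) = 8 - (10478 - 108) = 8 - 1*10370 = 8 - 10370 = -10362)
-18093/C + J/24956 = -18093/1650 - 10362/24956 = -18093*1/1650 - 10362*1/24956 = -6031/550 - 5181/12478 = -19526092/1715725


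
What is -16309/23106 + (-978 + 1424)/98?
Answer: 4353497/1132194 ≈ 3.8452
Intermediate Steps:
-16309/23106 + (-978 + 1424)/98 = -16309*1/23106 + 446*(1/98) = -16309/23106 + 223/49 = 4353497/1132194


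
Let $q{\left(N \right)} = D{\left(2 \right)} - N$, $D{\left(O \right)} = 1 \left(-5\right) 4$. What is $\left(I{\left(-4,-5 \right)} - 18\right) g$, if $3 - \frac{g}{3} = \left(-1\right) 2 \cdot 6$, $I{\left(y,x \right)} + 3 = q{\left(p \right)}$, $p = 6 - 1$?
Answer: $-2070$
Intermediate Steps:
$D{\left(O \right)} = -20$ ($D{\left(O \right)} = \left(-5\right) 4 = -20$)
$p = 5$ ($p = 6 - 1 = 5$)
$q{\left(N \right)} = -20 - N$
$I{\left(y,x \right)} = -28$ ($I{\left(y,x \right)} = -3 - 25 = -28$)
$g = 45$ ($g = 9 - 3 \left(-1\right) 2 \cdot 6 = 9 - 3 \left(\left(-2\right) 6\right) = 9 - -36 = 9 + 36 = 45$)
$\left(I{\left(-4,-5 \right)} - 18\right) g = \left(-28 - 18\right) 45 = \left(-46\right) 45 = -2070$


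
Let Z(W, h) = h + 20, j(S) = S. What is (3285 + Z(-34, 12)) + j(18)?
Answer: 3335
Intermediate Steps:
Z(W, h) = 20 + h
(3285 + Z(-34, 12)) + j(18) = (3285 + (20 + 12)) + 18 = (3285 + 32) + 18 = 3317 + 18 = 3335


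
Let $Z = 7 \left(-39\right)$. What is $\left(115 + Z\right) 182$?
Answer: $-28756$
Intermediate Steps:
$Z = -273$
$\left(115 + Z\right) 182 = \left(115 - 273\right) 182 = \left(-158\right) 182 = -28756$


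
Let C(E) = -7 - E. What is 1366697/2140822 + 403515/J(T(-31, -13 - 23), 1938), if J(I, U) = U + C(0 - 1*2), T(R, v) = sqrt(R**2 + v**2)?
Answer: 866495614631/4138208926 ≈ 209.39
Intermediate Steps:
J(I, U) = -5 + U (J(I, U) = U + (-7 - (0 - 1*2)) = U + (-7 - (0 - 2)) = U + (-7 - 1*(-2)) = U + (-7 + 2) = U - 5 = -5 + U)
1366697/2140822 + 403515/J(T(-31, -13 - 23), 1938) = 1366697/2140822 + 403515/(-5 + 1938) = 1366697*(1/2140822) + 403515/1933 = 1366697/2140822 + 403515*(1/1933) = 1366697/2140822 + 403515/1933 = 866495614631/4138208926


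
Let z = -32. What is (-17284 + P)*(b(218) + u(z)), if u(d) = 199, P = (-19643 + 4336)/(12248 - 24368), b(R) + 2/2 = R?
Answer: -10892272196/1515 ≈ -7.1896e+6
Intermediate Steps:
b(R) = -1 + R
P = 15307/12120 (P = -15307/(-12120) = -15307*(-1/12120) = 15307/12120 ≈ 1.2630)
(-17284 + P)*(b(218) + u(z)) = (-17284 + 15307/12120)*((-1 + 218) + 199) = -209466773*(217 + 199)/12120 = -209466773/12120*416 = -10892272196/1515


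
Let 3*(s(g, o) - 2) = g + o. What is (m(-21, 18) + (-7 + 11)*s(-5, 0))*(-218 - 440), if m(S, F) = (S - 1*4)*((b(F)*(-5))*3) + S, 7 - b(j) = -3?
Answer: -7363678/3 ≈ -2.4546e+6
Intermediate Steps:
b(j) = 10 (b(j) = 7 - 1*(-3) = 7 + 3 = 10)
s(g, o) = 2 + g/3 + o/3 (s(g, o) = 2 + (g + o)/3 = 2 + (g/3 + o/3) = 2 + g/3 + o/3)
m(S, F) = 600 - 149*S (m(S, F) = (S - 1*4)*((10*(-5))*3) + S = (S - 4)*(-50*3) + S = (-4 + S)*(-150) + S = (600 - 150*S) + S = 600 - 149*S)
(m(-21, 18) + (-7 + 11)*s(-5, 0))*(-218 - 440) = ((600 - 149*(-21)) + (-7 + 11)*(2 + (1/3)*(-5) + (1/3)*0))*(-218 - 440) = ((600 + 3129) + 4*(2 - 5/3 + 0))*(-658) = (3729 + 4*(1/3))*(-658) = (3729 + 4/3)*(-658) = (11191/3)*(-658) = -7363678/3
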